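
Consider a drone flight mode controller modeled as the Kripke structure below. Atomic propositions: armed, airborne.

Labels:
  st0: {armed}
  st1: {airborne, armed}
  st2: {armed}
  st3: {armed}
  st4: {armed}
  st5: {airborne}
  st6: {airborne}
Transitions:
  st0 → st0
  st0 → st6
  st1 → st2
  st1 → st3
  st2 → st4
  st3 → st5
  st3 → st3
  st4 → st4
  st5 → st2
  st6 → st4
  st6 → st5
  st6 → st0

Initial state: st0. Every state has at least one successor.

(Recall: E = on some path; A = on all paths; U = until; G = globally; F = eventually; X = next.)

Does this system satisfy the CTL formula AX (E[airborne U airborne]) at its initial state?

No

States satisfying E[airborne U airborne]: {st1, st5, st6}.
States satisfying AX (E[airborne U airborne]): ∅.
st0 ∉ Sat(AX (E[airborne U airborne])).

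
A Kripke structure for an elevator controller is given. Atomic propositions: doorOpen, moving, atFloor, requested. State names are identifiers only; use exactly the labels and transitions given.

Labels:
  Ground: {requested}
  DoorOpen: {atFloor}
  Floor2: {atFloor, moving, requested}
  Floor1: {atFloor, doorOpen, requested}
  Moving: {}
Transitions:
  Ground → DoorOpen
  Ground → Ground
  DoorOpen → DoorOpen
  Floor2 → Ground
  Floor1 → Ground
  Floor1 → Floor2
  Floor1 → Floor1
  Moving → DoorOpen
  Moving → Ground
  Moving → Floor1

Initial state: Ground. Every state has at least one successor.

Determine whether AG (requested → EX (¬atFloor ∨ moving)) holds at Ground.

States satisfying requested → EX (¬atFloor ∨ moving): {Ground, DoorOpen, Floor2, Floor1, Moving}.
States satisfying AG (requested → EX (¬atFloor ∨ moving)): {Ground, DoorOpen, Floor2, Floor1, Moving}.
Every state reachable from Ground satisfies requested → EX (¬atFloor ∨ moving).
Ground ∈ Sat(AG (requested → EX (¬atFloor ∨ moving))).

Holds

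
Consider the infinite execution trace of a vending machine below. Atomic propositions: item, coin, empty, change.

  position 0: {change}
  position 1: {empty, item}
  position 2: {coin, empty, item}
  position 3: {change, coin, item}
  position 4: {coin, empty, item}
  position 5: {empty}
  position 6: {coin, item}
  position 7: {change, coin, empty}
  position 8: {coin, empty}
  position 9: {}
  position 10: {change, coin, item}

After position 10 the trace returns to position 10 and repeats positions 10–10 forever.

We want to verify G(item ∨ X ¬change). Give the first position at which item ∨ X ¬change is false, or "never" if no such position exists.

Check item ∨ X ¬change at each position in order: 0 ✓, 1 ✓, 2 ✓, 3 ✓, 4 ✓, 5 ✓, 6 ✓, 7 ✓, 8 ✓.
At position 9 the labels are {} and the next position 10 has {change, coin, item}, so item ∨ X ¬change is false there. This is the first violation.

9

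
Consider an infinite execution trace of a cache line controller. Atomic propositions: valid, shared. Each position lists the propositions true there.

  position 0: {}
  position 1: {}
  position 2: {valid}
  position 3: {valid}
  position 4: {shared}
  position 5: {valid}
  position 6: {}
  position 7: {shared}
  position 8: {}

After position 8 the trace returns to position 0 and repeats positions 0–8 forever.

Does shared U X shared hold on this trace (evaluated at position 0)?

Walking from position 0: at position 0, X shared has not yet held and shared fails, so shared U X shared is false.

No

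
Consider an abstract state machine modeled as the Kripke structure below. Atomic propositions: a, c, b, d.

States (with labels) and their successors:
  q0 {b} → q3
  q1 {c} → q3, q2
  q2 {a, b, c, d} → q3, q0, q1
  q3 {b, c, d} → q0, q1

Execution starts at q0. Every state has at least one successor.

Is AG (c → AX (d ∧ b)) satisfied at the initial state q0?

Violated

States satisfying c → AX (d ∧ b): {q0, q1}.
States satisfying AG (c → AX (d ∧ b)): ∅.
q2 is reachable from q0 and violates c → AX (d ∧ b), so AG fails at q0.
q0 ∉ Sat(AG (c → AX (d ∧ b))).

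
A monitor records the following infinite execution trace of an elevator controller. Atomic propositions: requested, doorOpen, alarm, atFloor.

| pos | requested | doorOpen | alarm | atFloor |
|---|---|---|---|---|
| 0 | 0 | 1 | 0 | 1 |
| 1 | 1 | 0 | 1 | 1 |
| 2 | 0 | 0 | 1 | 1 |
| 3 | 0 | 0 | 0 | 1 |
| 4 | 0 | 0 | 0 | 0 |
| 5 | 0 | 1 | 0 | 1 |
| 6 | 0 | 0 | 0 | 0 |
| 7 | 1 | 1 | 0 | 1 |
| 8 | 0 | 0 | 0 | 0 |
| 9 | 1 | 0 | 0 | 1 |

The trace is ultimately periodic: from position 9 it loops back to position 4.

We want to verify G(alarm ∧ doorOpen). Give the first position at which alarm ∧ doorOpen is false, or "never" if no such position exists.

At position 0 the labels are {atFloor, doorOpen}, so alarm ∧ doorOpen is false there. This is the first violation.

0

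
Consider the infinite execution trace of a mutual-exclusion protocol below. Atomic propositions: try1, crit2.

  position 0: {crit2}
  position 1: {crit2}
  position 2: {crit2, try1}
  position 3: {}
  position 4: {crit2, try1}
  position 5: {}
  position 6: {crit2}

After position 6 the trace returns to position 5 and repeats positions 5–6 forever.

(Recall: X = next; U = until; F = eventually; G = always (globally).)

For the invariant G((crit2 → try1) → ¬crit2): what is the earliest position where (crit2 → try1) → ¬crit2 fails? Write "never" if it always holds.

Check (crit2 → try1) → ¬crit2 at each position in order: 0 ✓, 1 ✓.
At position 2 the labels are {crit2, try1}, so (crit2 → try1) → ¬crit2 is false there. This is the first violation.

2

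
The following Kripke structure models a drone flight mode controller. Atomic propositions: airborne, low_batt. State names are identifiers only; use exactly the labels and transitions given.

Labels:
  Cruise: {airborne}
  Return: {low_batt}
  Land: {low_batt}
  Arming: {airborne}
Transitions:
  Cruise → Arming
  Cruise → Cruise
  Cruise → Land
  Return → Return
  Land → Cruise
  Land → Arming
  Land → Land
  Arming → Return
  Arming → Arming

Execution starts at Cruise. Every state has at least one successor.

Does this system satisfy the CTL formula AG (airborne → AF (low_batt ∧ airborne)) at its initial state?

No

States satisfying airborne → AF (low_batt ∧ airborne): {Return, Land}.
States satisfying AG (airborne → AF (low_batt ∧ airborne)): {Return}.
Arming is reachable from Cruise and violates airborne → AF (low_batt ∧ airborne), so AG fails at Cruise.
Cruise ∉ Sat(AG (airborne → AF (low_batt ∧ airborne))).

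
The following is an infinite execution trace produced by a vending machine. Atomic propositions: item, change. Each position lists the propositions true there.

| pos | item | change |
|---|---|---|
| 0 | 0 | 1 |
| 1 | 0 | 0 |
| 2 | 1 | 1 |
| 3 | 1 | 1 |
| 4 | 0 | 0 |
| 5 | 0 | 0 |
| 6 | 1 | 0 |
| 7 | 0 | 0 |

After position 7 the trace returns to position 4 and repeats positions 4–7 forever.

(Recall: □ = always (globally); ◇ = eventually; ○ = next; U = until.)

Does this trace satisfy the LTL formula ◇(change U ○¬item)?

Yes

change U ○¬item holds at position 0, which is reachable from 0, so ◇(change U ○¬item) holds.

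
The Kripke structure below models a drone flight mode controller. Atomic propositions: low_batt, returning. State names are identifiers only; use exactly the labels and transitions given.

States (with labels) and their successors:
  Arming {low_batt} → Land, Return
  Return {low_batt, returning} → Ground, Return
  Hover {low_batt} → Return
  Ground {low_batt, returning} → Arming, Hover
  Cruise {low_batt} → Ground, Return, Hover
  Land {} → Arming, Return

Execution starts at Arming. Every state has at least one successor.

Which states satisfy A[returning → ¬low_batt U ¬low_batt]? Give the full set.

{Land}

States satisfying returning → ¬low_batt: {Arming, Hover, Cruise, Land}.
States satisfying ¬low_batt: {Land}.
States satisfying A[returning → ¬low_batt U ¬low_batt]: {Land}.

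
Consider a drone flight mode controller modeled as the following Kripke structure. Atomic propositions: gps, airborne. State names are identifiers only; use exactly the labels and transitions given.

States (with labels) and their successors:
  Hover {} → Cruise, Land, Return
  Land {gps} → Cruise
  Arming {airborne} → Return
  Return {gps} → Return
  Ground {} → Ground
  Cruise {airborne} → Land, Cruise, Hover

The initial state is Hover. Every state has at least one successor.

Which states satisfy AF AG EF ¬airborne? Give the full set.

{Hover, Land, Arming, Return, Ground, Cruise}

States satisfying AG EF ¬airborne: {Hover, Land, Arming, Return, Ground, Cruise}.
States satisfying AF AG EF ¬airborne: {Hover, Land, Arming, Return, Ground, Cruise}.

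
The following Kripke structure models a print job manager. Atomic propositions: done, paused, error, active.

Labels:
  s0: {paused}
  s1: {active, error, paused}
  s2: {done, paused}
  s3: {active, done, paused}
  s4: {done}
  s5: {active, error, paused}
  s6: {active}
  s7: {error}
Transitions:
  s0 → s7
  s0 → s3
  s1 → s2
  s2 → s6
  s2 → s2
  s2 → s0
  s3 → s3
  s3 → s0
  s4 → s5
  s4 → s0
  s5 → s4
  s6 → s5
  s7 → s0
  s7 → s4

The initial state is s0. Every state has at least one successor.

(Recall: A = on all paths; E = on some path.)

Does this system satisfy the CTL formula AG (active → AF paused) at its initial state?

Yes

States satisfying active → AF paused: {s0, s1, s2, s3, s4, s5, s6, s7}.
States satisfying AG (active → AF paused): {s0, s1, s2, s3, s4, s5, s6, s7}.
Every state reachable from s0 satisfies active → AF paused.
s0 ∈ Sat(AG (active → AF paused)).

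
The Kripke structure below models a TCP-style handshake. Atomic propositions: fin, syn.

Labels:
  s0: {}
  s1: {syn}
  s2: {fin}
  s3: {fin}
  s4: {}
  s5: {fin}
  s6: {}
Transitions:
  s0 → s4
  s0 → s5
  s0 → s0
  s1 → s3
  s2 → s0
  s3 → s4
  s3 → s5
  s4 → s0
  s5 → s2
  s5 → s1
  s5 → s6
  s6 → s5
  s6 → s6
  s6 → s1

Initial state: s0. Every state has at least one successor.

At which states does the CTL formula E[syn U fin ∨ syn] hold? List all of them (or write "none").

States satisfying syn: {s1}.
States satisfying fin ∨ syn: {s1, s2, s3, s5}.
States satisfying E[syn U fin ∨ syn]: {s1, s2, s3, s5}.

{s1, s2, s3, s5}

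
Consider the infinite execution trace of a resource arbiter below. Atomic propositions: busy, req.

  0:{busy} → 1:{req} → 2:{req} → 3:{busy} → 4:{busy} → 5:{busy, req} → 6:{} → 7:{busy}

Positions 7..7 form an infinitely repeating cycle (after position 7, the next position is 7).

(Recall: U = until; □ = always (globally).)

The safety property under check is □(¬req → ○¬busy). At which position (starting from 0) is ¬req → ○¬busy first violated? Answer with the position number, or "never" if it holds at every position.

3

Check ¬req → ○¬busy at each position in order: 0 ✓, 1 ✓, 2 ✓.
At position 3 the labels are {busy} and the next position 4 has {busy}, so ¬req → ○¬busy is false there. This is the first violation.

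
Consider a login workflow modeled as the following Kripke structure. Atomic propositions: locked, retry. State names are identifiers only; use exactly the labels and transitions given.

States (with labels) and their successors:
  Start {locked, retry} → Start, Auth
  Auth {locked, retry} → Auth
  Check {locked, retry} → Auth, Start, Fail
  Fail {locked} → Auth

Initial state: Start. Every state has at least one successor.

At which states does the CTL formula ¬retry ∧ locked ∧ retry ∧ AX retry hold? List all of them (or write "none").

none

States satisfying ¬retry: {Fail}.
States satisfying ¬retry ∧ locked: {Fail}.
States satisfying ¬retry ∧ locked ∧ retry: ∅.
States satisfying retry: {Start, Auth, Check}.
States satisfying AX retry: {Start, Auth, Fail}.
States satisfying ¬retry ∧ locked ∧ retry ∧ AX retry: ∅.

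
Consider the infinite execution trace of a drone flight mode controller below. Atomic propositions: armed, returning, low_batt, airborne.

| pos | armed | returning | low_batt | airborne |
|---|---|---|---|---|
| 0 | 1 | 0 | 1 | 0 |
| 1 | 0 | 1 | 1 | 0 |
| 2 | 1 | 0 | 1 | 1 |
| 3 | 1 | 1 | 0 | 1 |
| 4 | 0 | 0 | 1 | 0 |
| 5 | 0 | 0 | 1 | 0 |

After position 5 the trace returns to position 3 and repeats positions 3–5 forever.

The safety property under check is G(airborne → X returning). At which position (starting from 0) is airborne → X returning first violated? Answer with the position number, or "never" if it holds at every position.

3

Check airborne → X returning at each position in order: 0 ✓, 1 ✓, 2 ✓.
At position 3 the labels are {airborne, armed, returning} and the next position 4 has {low_batt}, so airborne → X returning is false there. This is the first violation.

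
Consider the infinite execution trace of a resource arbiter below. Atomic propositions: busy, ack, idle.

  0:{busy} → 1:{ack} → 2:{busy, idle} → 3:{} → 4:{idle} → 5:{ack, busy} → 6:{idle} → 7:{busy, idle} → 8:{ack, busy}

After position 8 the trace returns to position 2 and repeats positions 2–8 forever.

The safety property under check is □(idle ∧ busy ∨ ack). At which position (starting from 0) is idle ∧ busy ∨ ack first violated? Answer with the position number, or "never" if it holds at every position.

At position 0 the labels are {busy}, so idle ∧ busy ∨ ack is false there. This is the first violation.

0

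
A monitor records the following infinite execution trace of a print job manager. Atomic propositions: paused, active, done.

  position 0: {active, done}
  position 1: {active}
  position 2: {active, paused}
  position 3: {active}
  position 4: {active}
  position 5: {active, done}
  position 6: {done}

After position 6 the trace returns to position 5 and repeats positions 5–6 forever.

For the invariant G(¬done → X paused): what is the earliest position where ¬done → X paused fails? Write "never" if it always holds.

Check ¬done → X paused at each position in order: 0 ✓, 1 ✓.
At position 2 the labels are {active, paused} and the next position 3 has {active}, so ¬done → X paused is false there. This is the first violation.

2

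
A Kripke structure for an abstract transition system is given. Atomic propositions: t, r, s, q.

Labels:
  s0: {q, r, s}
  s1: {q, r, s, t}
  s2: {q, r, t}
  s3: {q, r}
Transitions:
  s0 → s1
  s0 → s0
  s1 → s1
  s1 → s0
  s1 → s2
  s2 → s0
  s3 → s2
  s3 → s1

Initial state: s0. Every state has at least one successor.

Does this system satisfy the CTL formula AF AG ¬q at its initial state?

No

States satisfying AG ¬q: ∅.
States satisfying AF AG ¬q: ∅.
There is a path from s0 along which AG ¬q never holds.
s0 ∉ Sat(AF AG ¬q).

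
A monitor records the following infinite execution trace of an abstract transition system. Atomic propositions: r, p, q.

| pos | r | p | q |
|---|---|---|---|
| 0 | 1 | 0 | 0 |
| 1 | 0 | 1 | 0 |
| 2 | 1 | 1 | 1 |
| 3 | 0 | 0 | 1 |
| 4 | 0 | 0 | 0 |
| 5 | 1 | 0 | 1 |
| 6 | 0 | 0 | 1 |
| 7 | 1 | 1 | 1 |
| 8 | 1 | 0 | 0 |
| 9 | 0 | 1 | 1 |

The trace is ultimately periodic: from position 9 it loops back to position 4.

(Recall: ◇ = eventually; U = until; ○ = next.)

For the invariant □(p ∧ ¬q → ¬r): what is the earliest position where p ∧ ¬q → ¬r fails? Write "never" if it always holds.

never

p ∧ ¬q → ¬r holds at every position 0..9, and those are all the positions the trace ever visits, so the invariant □(p ∧ ¬q → ¬r) is never violated.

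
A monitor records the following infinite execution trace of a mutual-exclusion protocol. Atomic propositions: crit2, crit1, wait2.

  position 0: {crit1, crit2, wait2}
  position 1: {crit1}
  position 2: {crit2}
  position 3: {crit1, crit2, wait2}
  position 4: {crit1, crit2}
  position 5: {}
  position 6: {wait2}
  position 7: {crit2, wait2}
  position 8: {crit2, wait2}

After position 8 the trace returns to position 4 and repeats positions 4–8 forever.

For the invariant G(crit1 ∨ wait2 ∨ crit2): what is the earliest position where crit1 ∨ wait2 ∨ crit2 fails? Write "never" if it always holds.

Check crit1 ∨ wait2 ∨ crit2 at each position in order: 0 ✓, 1 ✓, 2 ✓, 3 ✓, 4 ✓.
At position 5 the labels are {}, so crit1 ∨ wait2 ∨ crit2 is false there. This is the first violation.

5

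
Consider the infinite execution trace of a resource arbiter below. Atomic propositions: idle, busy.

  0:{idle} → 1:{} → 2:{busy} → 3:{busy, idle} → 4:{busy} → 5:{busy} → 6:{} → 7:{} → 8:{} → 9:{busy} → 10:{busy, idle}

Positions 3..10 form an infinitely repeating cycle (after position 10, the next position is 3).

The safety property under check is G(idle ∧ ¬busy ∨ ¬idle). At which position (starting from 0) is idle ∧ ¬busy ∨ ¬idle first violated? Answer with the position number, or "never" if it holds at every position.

3

Check idle ∧ ¬busy ∨ ¬idle at each position in order: 0 ✓, 1 ✓, 2 ✓.
At position 3 the labels are {busy, idle}, so idle ∧ ¬busy ∨ ¬idle is false there. This is the first violation.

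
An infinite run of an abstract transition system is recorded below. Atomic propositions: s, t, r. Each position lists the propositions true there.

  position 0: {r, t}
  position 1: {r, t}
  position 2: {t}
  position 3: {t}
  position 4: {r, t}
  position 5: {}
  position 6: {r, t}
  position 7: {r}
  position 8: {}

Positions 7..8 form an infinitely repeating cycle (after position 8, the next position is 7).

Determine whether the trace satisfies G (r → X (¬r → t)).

Does not hold

r → X (¬r → t) must hold at every position from 0 onward. It fails at position 4, so G (r → X (¬r → t)) is false.
Positions where r holds: 0, 1, 4, 6, 7.
Check X (¬r → t) at each: 0→ok, 1→ok, 4→fails, 6→ok, 7→fails.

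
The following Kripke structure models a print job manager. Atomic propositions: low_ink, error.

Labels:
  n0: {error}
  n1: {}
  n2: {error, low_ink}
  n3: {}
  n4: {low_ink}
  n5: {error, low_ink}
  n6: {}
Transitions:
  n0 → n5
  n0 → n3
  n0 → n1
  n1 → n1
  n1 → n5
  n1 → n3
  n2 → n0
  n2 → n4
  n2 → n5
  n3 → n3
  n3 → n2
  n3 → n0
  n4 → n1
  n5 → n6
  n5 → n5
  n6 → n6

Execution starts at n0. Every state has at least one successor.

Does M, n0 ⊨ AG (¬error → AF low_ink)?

No

States satisfying ¬error → AF low_ink: {n0, n2, n4, n5}.
States satisfying AG (¬error → AF low_ink): ∅.
n1 is reachable from n0 and violates ¬error → AF low_ink, so AG fails at n0.
n0 ∉ Sat(AG (¬error → AF low_ink)).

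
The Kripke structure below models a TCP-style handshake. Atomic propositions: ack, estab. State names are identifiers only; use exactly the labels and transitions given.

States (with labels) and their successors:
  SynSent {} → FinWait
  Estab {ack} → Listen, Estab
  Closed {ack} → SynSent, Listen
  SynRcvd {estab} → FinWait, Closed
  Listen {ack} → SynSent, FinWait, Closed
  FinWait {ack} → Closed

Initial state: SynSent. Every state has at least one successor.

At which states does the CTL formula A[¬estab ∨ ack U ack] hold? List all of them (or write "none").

States satisfying ¬estab ∨ ack: {SynSent, Estab, Closed, Listen, FinWait}.
States satisfying ack: {Estab, Closed, Listen, FinWait}.
States satisfying A[¬estab ∨ ack U ack]: {SynSent, Estab, Closed, Listen, FinWait}.

{SynSent, Estab, Closed, Listen, FinWait}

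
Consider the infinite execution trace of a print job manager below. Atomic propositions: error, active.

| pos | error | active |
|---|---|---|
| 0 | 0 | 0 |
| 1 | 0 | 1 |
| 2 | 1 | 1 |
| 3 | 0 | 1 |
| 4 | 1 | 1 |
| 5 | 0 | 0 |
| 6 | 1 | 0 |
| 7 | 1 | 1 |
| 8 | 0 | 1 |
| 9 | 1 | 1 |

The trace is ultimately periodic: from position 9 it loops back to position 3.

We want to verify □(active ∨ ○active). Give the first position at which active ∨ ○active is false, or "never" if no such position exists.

Check active ∨ ○active at each position in order: 0 ✓, 1 ✓, 2 ✓, 3 ✓, 4 ✓.
At position 5 the labels are {} and the next position 6 has {error}, so active ∨ ○active is false there. This is the first violation.

5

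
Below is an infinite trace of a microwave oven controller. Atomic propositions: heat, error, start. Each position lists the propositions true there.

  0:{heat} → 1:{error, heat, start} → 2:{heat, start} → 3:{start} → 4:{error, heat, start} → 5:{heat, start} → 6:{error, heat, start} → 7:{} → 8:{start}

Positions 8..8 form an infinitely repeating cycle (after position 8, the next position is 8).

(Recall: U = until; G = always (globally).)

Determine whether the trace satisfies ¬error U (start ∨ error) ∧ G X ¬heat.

Walking from position 0: start ∨ error first holds at position 1, and ¬error holds at every earlier position along the way, so ¬error U (start ∨ error) holds.
X ¬heat must hold at every position from 0 onward. It fails at position 0, so G X ¬heat is false.
At position 0: ¬error U (start ∨ error) is true; G X ¬heat is false; so ¬error U (start ∨ error) ∧ G X ¬heat is false.

Violated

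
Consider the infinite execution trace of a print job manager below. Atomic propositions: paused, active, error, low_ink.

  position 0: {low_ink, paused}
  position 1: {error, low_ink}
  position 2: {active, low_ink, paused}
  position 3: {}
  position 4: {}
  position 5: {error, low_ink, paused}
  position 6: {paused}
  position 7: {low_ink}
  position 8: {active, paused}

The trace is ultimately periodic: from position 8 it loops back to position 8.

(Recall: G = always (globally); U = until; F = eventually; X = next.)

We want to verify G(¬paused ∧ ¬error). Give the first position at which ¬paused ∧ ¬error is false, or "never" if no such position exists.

At position 0 the labels are {low_ink, paused}, so ¬paused ∧ ¬error is false there. This is the first violation.

0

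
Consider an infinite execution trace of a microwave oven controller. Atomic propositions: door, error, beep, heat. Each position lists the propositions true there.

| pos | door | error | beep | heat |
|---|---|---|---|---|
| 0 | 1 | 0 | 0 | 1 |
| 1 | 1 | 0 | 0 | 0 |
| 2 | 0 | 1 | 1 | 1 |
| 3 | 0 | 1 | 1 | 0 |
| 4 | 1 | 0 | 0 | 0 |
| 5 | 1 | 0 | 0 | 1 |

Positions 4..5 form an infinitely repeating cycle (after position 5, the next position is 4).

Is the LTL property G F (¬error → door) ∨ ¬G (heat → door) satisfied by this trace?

F (¬error → door) holds at every position 0..5, and those are all positions ever visited, so G F (¬error → door) holds.
At position 0: G F (¬error → door) is true; ¬G (heat → door) is true; so G F (¬error → door) ∨ ¬G (heat → door) is true.

Holds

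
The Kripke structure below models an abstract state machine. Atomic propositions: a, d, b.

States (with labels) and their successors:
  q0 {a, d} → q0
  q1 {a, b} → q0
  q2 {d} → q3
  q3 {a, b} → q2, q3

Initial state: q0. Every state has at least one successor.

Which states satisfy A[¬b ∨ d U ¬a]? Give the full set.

States satisfying ¬b ∨ d: {q0, q2}.
States satisfying ¬a: {q2}.
States satisfying A[¬b ∨ d U ¬a]: {q2}.

{q2}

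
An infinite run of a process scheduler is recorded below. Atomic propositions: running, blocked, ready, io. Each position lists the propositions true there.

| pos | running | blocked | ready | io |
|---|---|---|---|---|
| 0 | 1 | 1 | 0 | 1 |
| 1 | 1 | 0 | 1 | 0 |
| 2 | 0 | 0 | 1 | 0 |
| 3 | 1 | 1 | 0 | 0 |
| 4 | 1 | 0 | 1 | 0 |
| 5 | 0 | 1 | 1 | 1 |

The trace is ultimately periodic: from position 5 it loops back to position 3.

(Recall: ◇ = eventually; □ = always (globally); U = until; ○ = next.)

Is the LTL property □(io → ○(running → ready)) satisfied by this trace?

Violated

io → ○(running → ready) must hold at every position from 0 onward. It fails at position 5, so □(io → ○(running → ready)) is false.
Positions where io holds: 0, 5.
Check ○(running → ready) at each: 0→ok, 5→fails.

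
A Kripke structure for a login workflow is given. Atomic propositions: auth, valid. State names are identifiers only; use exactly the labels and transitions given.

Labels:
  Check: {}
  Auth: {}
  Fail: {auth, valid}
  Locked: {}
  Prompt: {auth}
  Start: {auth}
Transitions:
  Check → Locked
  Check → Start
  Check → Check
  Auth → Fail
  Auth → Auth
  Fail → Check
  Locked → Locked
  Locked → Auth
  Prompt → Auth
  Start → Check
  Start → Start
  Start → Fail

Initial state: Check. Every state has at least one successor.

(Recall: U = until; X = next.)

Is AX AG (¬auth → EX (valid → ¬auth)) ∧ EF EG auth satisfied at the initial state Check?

States satisfying AG (¬auth → EX (valid → ¬auth)): {Check, Auth, Fail, Locked, Prompt, Start}.
States satisfying AX AG (¬auth → EX (valid → ¬auth)): {Check, Auth, Fail, Locked, Prompt, Start}.
States satisfying EG auth: {Start}.
States satisfying EF EG auth: {Check, Auth, Fail, Locked, Prompt, Start}.
States satisfying AX AG (¬auth → EX (valid → ¬auth)) ∧ EF EG auth: {Check, Auth, Fail, Locked, Prompt, Start}.
Check ∈ Sat(AX AG (¬auth → EX (valid → ¬auth)) ∧ EF EG auth).

Satisfied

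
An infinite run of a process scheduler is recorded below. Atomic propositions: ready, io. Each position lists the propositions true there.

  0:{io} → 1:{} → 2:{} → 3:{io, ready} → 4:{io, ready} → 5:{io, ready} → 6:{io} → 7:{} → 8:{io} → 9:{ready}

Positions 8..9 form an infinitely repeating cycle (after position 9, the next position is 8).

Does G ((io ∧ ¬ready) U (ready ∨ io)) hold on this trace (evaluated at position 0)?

(io ∧ ¬ready) U (ready ∨ io) must hold at every position from 0 onward. It fails at position 1, so G ((io ∧ ¬ready) U (ready ∨ io)) is false.

Violated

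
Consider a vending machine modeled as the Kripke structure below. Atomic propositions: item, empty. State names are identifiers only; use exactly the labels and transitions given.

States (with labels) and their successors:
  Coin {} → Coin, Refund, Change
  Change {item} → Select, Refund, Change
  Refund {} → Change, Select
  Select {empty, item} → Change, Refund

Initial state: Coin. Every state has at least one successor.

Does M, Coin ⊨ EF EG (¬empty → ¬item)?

States satisfying EG (¬empty → ¬item): {Coin, Refund, Select}.
States satisfying EF EG (¬empty → ¬item): {Coin, Change, Refund, Select}.
Some path from Coin reaches a state where EG (¬empty → ¬item) holds.
Coin ∈ Sat(EF EG (¬empty → ¬item)).

Yes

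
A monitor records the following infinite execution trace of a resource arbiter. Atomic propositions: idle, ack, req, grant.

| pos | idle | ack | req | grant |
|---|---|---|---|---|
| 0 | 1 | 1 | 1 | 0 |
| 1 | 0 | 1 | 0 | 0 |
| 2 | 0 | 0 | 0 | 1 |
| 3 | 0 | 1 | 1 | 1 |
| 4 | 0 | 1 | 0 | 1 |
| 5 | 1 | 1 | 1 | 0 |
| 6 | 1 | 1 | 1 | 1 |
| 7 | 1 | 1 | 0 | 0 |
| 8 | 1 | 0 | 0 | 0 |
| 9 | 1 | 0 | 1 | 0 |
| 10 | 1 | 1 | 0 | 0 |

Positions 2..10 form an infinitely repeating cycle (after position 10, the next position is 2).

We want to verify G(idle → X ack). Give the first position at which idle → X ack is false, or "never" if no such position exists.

Check idle → X ack at each position in order: 0 ✓, 1 ✓, 2 ✓, 3 ✓, 4 ✓, 5 ✓, 6 ✓.
At position 7 the labels are {ack, idle} and the next position 8 has {idle}, so idle → X ack is false there. This is the first violation.

7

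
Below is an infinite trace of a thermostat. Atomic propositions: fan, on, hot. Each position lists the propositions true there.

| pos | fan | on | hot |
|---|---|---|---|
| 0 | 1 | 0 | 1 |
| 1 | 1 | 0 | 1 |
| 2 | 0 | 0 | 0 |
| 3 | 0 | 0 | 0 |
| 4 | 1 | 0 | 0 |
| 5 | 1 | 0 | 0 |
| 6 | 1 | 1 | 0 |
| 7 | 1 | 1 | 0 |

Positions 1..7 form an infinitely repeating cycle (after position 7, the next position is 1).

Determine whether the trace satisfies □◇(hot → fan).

Holds

◇(hot → fan) holds at every position 0..7, and those are all positions ever visited, so □◇(hot → fan) holds.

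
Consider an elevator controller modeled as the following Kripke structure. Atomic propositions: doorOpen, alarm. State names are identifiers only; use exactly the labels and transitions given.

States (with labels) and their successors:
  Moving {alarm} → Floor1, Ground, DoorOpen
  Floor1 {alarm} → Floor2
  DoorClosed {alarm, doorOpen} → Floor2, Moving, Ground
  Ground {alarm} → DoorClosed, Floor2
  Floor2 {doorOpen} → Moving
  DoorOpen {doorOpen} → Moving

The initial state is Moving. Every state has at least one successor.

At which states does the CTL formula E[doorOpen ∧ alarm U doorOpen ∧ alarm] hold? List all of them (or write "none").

States satisfying doorOpen ∧ alarm: {DoorClosed}.
States satisfying E[doorOpen ∧ alarm U doorOpen ∧ alarm]: {DoorClosed}.

{DoorClosed}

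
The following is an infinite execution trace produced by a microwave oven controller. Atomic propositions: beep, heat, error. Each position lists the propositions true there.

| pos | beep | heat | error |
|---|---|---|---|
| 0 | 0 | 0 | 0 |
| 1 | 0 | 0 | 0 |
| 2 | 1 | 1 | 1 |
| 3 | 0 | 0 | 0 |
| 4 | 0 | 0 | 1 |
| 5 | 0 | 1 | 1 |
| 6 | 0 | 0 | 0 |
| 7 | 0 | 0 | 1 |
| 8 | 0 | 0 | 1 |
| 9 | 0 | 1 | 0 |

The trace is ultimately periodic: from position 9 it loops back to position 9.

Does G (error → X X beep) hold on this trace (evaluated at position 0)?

error → X X beep must hold at every position from 0 onward. It fails at position 2, so G (error → X X beep) is false.
Positions where error holds: 2, 4, 5, 7, 8.
Check X X beep at each: 2→fails, 4→fails, 5→fails, 7→fails, 8→fails.

No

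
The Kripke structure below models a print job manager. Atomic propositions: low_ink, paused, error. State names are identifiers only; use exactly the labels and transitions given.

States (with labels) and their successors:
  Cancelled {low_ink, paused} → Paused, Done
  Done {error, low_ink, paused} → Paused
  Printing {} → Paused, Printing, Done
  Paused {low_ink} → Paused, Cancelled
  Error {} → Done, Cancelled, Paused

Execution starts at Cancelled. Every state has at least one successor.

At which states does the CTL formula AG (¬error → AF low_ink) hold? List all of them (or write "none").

{Cancelled, Done, Paused, Error}

States satisfying ¬error → AF low_ink: {Cancelled, Done, Paused, Error}.
States satisfying AG (¬error → AF low_ink): {Cancelled, Done, Paused, Error}.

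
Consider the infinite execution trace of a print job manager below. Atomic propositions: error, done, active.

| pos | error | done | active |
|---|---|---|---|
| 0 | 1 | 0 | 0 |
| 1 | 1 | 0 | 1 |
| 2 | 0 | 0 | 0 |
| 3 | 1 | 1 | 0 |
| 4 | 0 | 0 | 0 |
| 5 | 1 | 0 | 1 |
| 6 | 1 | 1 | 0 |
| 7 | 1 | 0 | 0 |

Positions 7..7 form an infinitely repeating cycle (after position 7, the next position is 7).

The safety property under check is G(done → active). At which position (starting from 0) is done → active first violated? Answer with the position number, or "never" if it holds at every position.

3

Check done → active at each position in order: 0 ✓, 1 ✓, 2 ✓.
At position 3 the labels are {done, error}, so done → active is false there. This is the first violation.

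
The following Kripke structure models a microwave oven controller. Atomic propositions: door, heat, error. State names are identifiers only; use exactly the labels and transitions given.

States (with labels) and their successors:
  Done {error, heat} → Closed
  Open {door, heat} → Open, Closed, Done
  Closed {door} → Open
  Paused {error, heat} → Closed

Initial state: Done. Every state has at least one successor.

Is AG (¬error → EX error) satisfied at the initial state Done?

Violated

States satisfying ¬error → EX error: {Done, Open, Paused}.
States satisfying AG (¬error → EX error): ∅.
Closed is reachable from Done and violates ¬error → EX error, so AG fails at Done.
Done ∉ Sat(AG (¬error → EX error)).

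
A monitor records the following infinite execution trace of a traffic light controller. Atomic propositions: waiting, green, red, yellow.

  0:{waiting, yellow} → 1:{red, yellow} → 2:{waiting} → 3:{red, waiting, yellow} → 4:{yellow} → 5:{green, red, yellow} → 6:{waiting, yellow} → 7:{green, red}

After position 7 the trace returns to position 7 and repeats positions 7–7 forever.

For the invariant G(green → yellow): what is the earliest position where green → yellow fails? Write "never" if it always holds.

Check green → yellow at each position in order: 0 ✓, 1 ✓, 2 ✓, 3 ✓, 4 ✓, 5 ✓, 6 ✓.
At position 7 the labels are {green, red}, so green → yellow is false there. This is the first violation.

7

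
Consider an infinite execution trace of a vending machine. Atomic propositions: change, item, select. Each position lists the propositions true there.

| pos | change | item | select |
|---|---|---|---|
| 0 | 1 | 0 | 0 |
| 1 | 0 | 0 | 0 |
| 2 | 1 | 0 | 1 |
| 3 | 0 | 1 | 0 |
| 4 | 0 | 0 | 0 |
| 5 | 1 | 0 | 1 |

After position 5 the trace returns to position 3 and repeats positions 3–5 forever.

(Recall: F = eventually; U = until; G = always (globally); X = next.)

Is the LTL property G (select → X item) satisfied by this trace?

Yes

select → X item holds at every position 0..5, and those are all positions ever visited, so G (select → X item) holds.
Positions where select holds: 2, 5.
Check X item at each: 2→ok, 5→ok.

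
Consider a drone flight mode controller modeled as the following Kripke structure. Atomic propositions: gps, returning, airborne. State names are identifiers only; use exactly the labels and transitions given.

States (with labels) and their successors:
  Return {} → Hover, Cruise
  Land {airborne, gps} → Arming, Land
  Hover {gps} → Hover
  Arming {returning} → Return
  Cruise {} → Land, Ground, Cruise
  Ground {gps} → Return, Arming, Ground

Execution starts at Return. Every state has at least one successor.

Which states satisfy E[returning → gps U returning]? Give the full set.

{Return, Land, Arming, Cruise, Ground}

States satisfying returning → gps: {Return, Land, Hover, Cruise, Ground}.
States satisfying returning: {Arming}.
States satisfying E[returning → gps U returning]: {Return, Land, Arming, Cruise, Ground}.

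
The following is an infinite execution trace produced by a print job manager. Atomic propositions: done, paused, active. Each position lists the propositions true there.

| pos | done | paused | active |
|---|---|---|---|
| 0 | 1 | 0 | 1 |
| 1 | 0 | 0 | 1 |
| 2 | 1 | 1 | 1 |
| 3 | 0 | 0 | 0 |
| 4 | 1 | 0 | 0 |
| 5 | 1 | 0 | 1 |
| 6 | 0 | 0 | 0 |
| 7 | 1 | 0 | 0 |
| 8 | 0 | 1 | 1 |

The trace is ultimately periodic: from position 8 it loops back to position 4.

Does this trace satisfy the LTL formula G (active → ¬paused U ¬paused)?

Does not hold

active → ¬paused U ¬paused must hold at every position from 0 onward. It fails at position 2, so G (active → ¬paused U ¬paused) is false.
Positions where active holds: 0, 1, 2, 5, 8.
Check ¬paused U ¬paused at each: 0→ok, 1→ok, 2→fails, 5→ok, 8→fails.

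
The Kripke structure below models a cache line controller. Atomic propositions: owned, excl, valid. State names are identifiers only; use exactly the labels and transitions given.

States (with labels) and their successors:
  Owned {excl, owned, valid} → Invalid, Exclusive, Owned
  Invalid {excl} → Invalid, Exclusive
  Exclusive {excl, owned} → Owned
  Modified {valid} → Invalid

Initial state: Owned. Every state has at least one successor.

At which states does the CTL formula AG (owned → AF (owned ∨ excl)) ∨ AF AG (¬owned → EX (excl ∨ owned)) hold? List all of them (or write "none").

{Owned, Invalid, Exclusive, Modified}

States satisfying owned → AF (owned ∨ excl): {Owned, Invalid, Exclusive, Modified}.
States satisfying AG (owned → AF (owned ∨ excl)): {Owned, Invalid, Exclusive, Modified}.
States satisfying AG (¬owned → EX (excl ∨ owned)): {Owned, Invalid, Exclusive, Modified}.
States satisfying AF AG (¬owned → EX (excl ∨ owned)): {Owned, Invalid, Exclusive, Modified}.
States satisfying AG (owned → AF (owned ∨ excl)) ∨ AF AG (¬owned → EX (excl ∨ owned)): {Owned, Invalid, Exclusive, Modified}.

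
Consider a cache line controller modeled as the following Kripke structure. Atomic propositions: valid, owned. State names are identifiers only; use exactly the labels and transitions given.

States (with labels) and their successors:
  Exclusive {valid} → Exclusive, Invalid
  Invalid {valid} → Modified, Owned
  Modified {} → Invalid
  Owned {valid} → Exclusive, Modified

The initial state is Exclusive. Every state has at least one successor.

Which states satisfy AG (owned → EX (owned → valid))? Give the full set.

States satisfying owned → EX (owned → valid): {Exclusive, Invalid, Modified, Owned}.
States satisfying AG (owned → EX (owned → valid)): {Exclusive, Invalid, Modified, Owned}.

{Exclusive, Invalid, Modified, Owned}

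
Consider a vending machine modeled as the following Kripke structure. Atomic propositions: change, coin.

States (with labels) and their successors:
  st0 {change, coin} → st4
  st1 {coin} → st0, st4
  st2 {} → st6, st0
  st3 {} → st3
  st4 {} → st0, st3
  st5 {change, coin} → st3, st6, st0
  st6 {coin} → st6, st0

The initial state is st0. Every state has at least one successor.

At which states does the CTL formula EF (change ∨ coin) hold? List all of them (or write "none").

States satisfying change ∨ coin: {st0, st1, st5, st6}.
States satisfying EF (change ∨ coin): {st0, st1, st2, st4, st5, st6}.

{st0, st1, st2, st4, st5, st6}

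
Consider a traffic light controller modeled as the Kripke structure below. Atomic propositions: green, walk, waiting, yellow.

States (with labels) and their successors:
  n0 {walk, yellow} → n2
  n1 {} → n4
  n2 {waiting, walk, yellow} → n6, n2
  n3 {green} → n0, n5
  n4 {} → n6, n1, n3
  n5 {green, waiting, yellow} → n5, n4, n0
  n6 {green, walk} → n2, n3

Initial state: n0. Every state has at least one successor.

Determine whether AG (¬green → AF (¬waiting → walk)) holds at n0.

No

States satisfying ¬green → AF (¬waiting → walk): {n0, n2, n3, n5, n6}.
States satisfying AG (¬green → AF (¬waiting → walk)): ∅.
n1 is reachable from n0 and violates ¬green → AF (¬waiting → walk), so AG fails at n0.
n0 ∉ Sat(AG (¬green → AF (¬waiting → walk))).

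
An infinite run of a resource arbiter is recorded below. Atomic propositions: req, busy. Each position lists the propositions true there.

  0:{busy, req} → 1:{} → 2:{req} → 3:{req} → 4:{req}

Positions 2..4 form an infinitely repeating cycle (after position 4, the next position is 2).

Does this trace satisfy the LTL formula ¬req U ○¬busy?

Walking from position 0: ○¬busy first holds at position 0, and ¬req holds at every earlier position along the way, so ¬req U ○¬busy holds.

Satisfied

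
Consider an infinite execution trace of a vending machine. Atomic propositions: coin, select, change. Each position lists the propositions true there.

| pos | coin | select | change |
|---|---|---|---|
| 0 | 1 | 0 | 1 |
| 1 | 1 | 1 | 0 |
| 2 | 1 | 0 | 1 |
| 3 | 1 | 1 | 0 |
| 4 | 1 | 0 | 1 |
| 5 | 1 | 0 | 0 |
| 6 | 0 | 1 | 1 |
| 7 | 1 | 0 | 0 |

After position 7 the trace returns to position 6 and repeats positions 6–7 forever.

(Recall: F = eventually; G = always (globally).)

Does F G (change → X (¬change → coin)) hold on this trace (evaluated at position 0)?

Yes

G (change → X (¬change → coin)) holds at position 0, which is reachable from 0, so F G (change → X (¬change → coin)) holds.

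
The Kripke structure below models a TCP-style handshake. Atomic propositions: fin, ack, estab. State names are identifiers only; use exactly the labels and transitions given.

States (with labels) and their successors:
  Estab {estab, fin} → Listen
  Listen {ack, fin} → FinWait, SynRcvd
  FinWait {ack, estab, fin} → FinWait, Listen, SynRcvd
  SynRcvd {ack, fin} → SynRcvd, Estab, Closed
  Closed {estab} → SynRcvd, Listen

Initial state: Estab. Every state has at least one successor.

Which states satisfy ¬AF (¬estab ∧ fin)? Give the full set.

States satisfying ¬estab ∧ fin: {Listen, SynRcvd}.
States satisfying AF (¬estab ∧ fin): {Estab, Listen, SynRcvd, Closed}.
States satisfying ¬AF (¬estab ∧ fin): {FinWait}.

{FinWait}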